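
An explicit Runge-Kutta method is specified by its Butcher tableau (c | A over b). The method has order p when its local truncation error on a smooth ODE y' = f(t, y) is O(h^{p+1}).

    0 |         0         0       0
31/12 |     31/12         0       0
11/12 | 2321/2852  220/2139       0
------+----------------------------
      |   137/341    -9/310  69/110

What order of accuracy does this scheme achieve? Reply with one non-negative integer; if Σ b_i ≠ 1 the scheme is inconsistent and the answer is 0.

3

b = (137/341, -9/310, 69/110)
c = (0, 31/12, 11/12)
Ac = (0, 0, 55/207)
Σ b_i: 137/341·1 + (-9/310)·1 + 69/110·1 = 1 ✓
b·c: (-9/310)·31/12 + 69/110·11/12 = 1/2 ✓
b·c²: (-9/310)·961/144 + 69/110·121/144 = 1/3 ✓
b·Ac: 69/110·55/207 = 1/6 ✓; 3 stages ⇒ order 3.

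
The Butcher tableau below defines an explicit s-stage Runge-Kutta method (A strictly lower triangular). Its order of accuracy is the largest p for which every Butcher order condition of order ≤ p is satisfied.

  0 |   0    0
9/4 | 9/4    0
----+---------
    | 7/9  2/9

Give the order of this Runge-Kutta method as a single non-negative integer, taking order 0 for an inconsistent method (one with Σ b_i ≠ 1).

b = (7/9, 2/9)
c = (0, 9/4)
Σ b_i: 7/9·1 + 2/9·1 = 1 ✓
b·c: 2/9·9/4 = 1/2 ✓; 2 stages ⇒ order 2.

2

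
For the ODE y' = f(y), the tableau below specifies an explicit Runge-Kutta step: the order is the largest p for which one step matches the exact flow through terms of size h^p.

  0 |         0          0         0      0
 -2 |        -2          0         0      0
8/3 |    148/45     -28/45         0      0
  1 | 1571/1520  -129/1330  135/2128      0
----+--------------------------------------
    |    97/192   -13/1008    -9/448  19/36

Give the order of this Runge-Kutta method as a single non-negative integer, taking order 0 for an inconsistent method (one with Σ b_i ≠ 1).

4

b = (97/192, -13/1008, -9/448, 19/36)
c = (0, -2, 8/3, 1)
Ac = (0, 0, 56/45, 69/190)
Σ b_i: 97/192·1 + (-13/1008)·1 + (-9/448)·1 + 19/36·1 = 1 ✓
b·c: (-13/1008)·(-2) + (-9/448)·8/3 + 19/36·1 = 1/2 ✓
b·c²: (-13/1008)·4 + (-9/448)·64/9 + 19/36·1 = 1/3 ✓
b·Ac: (-9/448)·56/45 + 19/36·69/190 = 1/6 ✓
b·c³: (-13/1008)·(-8) + (-9/448)·512/27 + 19/36·1 = 1/4 ✓
b·(c∘Ac): (-9/448)·448/135 + 19/36·69/190 = 1/8 ✓
b·Ac²: (-9/448)·(-112/45) + 19/36·6/95 = 1/12 ✓
b·A²c: 19/36·3/38 = 1/24 ✓; 4 stages ⇒ order 4.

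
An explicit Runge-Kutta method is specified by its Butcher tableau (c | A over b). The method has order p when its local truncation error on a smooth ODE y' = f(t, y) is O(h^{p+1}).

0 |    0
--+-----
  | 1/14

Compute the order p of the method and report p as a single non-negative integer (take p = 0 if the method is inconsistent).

b = (1/14)
c = (0)
Σ b_i: 1/14·1 = 1/14 ≠ 1 ⇒ order 0.

0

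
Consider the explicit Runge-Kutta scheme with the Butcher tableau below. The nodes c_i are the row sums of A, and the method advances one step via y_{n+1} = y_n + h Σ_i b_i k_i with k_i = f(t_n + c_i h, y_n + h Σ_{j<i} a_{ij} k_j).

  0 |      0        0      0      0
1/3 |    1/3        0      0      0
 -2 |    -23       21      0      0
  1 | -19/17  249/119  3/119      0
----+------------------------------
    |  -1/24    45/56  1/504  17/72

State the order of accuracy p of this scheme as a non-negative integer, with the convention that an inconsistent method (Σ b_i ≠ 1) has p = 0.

b = (-1/24, 45/56, 1/504, 17/72)
c = (0, 1/3, -2, 1)
Ac = (0, 0, 7, 11/17)
Σ b_i: (-1/24)·1 + 45/56·1 + 1/504·1 + 17/72·1 = 1 ✓
b·c: 45/56·1/3 + 1/504·(-2) + 17/72·1 = 1/2 ✓
b·c²: 45/56·1/9 + 1/504·4 + 17/72·1 = 1/3 ✓
b·Ac: 1/504·7 + 17/72·11/17 = 1/6 ✓
b·c³: 45/56·1/27 + 1/504·(-8) + 17/72·1 = 1/4 ✓
b·(c∘Ac): 1/504·(-14) + 17/72·11/17 = 1/8 ✓
b·Ac²: 1/504·7/3 + 17/72·1/3 = 1/12 ✓
b·A²c: 17/72·3/17 = 1/24 ✓; 4 stages ⇒ order 4.

4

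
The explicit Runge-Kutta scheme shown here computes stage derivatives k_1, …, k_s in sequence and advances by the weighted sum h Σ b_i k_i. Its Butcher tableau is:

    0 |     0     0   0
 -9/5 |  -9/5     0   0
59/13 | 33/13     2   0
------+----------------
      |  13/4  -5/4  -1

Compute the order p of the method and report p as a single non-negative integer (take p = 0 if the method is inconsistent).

1

b = (13/4, -5/4, -1)
c = (0, -9/5, 59/13)
Ac = (0, 0, -18/5)
Σ b_i: 13/4·1 + (-5/4)·1 + (-1)·1 = 1 ✓
b·c: (-5/4)·(-9/5) + (-1)·59/13 = -119/52 ≠ 1/2 ⇒ order 1.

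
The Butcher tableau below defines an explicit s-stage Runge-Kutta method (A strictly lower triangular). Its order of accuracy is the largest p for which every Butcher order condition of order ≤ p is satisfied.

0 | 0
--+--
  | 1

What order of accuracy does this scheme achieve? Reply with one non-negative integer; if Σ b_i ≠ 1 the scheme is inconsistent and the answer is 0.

1

b = (1)
c = (0)
Σ b_i: 1·1 = 1 ✓; 1 stage ⇒ order 1.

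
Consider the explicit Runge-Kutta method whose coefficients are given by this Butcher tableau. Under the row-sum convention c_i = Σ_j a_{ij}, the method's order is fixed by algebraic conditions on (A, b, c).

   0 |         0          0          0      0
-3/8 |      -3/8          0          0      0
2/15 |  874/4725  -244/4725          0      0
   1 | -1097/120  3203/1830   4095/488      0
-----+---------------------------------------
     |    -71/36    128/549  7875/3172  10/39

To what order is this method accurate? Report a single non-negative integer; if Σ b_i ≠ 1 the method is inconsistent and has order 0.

4

b = (-71/36, 128/549, 7875/3172, 10/39)
c = (0, -3/8, 2/15, 1)
Ac = (0, 0, 61/3150, 37/80)
Σ b_i: (-71/36)·1 + 128/549·1 + 7875/3172·1 + 10/39·1 = 1 ✓
b·c: 128/549·(-3/8) + 7875/3172·2/15 + 10/39·1 = 1/2 ✓
b·c²: 128/549·9/64 + 7875/3172·4/225 + 10/39·1 = 1/3 ✓
b·Ac: 7875/3172·61/3150 + 10/39·37/80 = 1/6 ✓
b·c³: 128/549·(-27/512) + 7875/3172·8/3375 + 10/39·1 = 1/4 ✓
b·(c∘Ac): 7875/3172·61/23625 + 10/39·37/80 = 1/8 ✓
b·Ac²: 7875/3172·(-61/8400) + 10/39·253/640 = 1/12 ✓
b·A²c: 10/39·13/80 = 1/24 ✓; 4 stages ⇒ order 4.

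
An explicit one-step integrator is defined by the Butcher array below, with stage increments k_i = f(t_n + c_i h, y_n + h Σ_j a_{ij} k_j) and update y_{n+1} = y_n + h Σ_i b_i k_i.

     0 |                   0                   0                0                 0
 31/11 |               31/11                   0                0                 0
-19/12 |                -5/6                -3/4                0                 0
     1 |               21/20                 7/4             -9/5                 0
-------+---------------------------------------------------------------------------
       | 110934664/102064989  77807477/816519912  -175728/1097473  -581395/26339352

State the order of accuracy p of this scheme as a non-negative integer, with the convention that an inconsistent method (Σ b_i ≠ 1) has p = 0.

b = (110934664/102064989, 77807477/816519912, -175728/1097473, -581395/26339352)
c = (0, 31/11, -19/12, 1)
Ac = (0, 0, -93/44, 428/55)
Σ b_i: 110934664/102064989·1 + 77807477/816519912·1 + (-175728/1097473)·1 + (-581395/26339352)·1 = 1 ✓
b·c: 77807477/816519912·31/11 + (-175728/1097473)·(-19/12) + (-581395/26339352)·1 = 1/2 ✓
b·c²: 77807477/816519912·961/121 + (-175728/1097473)·361/144 + (-581395/26339352)·1 = 1/3 ✓
b·Ac: (-175728/1097473)·(-93/44) + (-581395/26339352)·428/55 = 1/6 ✓
b·c³: 77807477/816519912·29791/1331 + (-175728/1097473)·(-6859/1728) + (-581395/26339352)·1 = 1193563607/434599308 ≠ 1/4 ⇒ order 3.
b·(c∘Ac): (-175728/1097473)·589/176 + (-581395/26339352)·428/55 = -51255775/72433218 ≠ 1/8
b·Ac²: (-175728/1097473)·(-2883/484) + (-581395/26339352)·90859/9680 = 314635483/421429632 ≠ 1/12
b·A²c: (-581395/26339352)·837/220 = -32441841/386310496 ≠ 1/24

3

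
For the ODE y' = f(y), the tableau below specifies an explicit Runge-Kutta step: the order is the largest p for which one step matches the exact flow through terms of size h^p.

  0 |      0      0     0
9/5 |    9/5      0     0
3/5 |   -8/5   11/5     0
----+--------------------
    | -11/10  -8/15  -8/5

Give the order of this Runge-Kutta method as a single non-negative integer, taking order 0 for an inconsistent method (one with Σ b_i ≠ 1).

b = (-11/10, -8/15, -8/5)
c = (0, 9/5, 3/5)
Ac = (0, 0, 99/25)
Σ b_i: (-11/10)·1 + (-8/15)·1 + (-8/5)·1 = -97/30 ≠ 1 ⇒ order 0.

0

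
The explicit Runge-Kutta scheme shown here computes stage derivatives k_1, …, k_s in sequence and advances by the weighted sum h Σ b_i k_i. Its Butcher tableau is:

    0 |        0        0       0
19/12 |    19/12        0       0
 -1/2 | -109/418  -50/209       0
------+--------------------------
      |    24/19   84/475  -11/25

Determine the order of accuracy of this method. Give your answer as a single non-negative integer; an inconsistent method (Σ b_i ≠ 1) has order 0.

3

b = (24/19, 84/475, -11/25)
c = (0, 19/12, -1/2)
Ac = (0, 0, -25/66)
Σ b_i: 24/19·1 + 84/475·1 + (-11/25)·1 = 1 ✓
b·c: 84/475·19/12 + (-11/25)·(-1/2) = 1/2 ✓
b·c²: 84/475·361/144 + (-11/25)·1/4 = 1/3 ✓
b·Ac: (-11/25)·(-25/66) = 1/6 ✓; 3 stages ⇒ order 3.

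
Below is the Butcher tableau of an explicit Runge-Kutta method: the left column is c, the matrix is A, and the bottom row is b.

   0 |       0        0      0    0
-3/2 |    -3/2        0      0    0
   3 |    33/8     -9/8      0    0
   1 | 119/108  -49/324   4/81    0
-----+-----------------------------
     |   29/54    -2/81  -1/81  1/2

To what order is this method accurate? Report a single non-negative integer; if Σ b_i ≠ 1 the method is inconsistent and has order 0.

4

b = (29/54, -2/81, -1/81, 1/2)
c = (0, -3/2, 3, 1)
Ac = (0, 0, 27/16, 3/8)
Σ b_i: 29/54·1 + (-2/81)·1 + (-1/81)·1 + 1/2·1 = 1 ✓
b·c: (-2/81)·(-3/2) + (-1/81)·3 + 1/2·1 = 1/2 ✓
b·c²: (-2/81)·9/4 + (-1/81)·9 + 1/2·1 = 1/3 ✓
b·Ac: (-1/81)·27/16 + 1/2·3/8 = 1/6 ✓
b·c³: (-2/81)·(-27/8) + (-1/81)·27 + 1/2·1 = 1/4 ✓
b·(c∘Ac): (-1/81)·81/16 + 1/2·3/8 = 1/8 ✓
b·Ac²: (-1/81)·(-81/32) + 1/2·5/48 = 1/12 ✓
b·A²c: 1/2·1/12 = 1/24 ✓; 4 stages ⇒ order 4.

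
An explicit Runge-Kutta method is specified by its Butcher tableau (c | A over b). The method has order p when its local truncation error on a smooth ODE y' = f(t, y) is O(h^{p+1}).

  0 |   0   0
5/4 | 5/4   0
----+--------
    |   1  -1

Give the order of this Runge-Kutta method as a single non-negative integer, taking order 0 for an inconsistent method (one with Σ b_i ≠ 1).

0

b = (1, -1)
c = (0, 5/4)
Σ b_i: 1·1 + (-1)·1 = 0 ≠ 1 ⇒ order 0.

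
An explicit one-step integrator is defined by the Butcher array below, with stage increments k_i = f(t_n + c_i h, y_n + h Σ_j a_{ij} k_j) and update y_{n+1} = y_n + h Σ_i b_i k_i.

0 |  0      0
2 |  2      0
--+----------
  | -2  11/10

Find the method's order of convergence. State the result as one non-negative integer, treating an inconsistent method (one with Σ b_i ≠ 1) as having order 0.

0

b = (-2, 11/10)
c = (0, 2)
Σ b_i: (-2)·1 + 11/10·1 = -9/10 ≠ 1 ⇒ order 0.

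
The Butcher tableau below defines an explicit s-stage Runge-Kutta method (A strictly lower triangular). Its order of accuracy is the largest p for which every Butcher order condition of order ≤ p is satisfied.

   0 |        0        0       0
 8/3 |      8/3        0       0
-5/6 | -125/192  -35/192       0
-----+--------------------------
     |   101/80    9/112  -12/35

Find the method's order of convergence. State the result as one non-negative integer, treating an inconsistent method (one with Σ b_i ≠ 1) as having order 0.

3

b = (101/80, 9/112, -12/35)
c = (0, 8/3, -5/6)
Ac = (0, 0, -35/72)
Σ b_i: 101/80·1 + 9/112·1 + (-12/35)·1 = 1 ✓
b·c: 9/112·8/3 + (-12/35)·(-5/6) = 1/2 ✓
b·c²: 9/112·64/9 + (-12/35)·25/36 = 1/3 ✓
b·Ac: (-12/35)·(-35/72) = 1/6 ✓; 3 stages ⇒ order 3.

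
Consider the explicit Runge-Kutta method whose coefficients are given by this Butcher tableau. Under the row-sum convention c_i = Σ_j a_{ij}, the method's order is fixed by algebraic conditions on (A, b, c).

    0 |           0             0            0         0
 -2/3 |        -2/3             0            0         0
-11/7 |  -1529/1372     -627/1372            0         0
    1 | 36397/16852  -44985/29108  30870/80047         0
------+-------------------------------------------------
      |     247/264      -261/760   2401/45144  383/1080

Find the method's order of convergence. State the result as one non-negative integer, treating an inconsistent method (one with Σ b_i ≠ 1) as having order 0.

4

b = (247/264, -261/760, 2401/45144, 383/1080)
c = (0, -2/3, -11/7, 1)
Ac = (0, 0, 209/686, 325/766)
Σ b_i: 247/264·1 + (-261/760)·1 + 2401/45144·1 + 383/1080·1 = 1 ✓
b·c: (-261/760)·(-2/3) + 2401/45144·(-11/7) + 383/1080·1 = 1/2 ✓
b·c²: (-261/760)·4/9 + 2401/45144·121/49 + 383/1080·1 = 1/3 ✓
b·Ac: 2401/45144·209/686 + 383/1080·325/766 = 1/6 ✓
b·c³: (-261/760)·(-8/27) + 2401/45144·(-1331/343) + 383/1080·1 = 1/4 ✓
b·(c∘Ac): 2401/45144·(-2299/4802) + 383/1080·325/766 = 1/8 ✓
b·Ac²: 2401/45144·(-209/1029) + 383/1080·305/1149 = 1/12 ✓
b·A²c: 383/1080·45/383 = 1/24 ✓; 4 stages ⇒ order 4.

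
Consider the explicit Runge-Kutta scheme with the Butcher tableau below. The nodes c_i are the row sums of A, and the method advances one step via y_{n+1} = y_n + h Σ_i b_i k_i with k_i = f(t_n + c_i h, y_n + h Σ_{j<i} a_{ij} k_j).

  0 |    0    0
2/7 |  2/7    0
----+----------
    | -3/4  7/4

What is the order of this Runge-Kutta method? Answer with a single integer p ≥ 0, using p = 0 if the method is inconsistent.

2

b = (-3/4, 7/4)
c = (0, 2/7)
Σ b_i: (-3/4)·1 + 7/4·1 = 1 ✓
b·c: 7/4·2/7 = 1/2 ✓; 2 stages ⇒ order 2.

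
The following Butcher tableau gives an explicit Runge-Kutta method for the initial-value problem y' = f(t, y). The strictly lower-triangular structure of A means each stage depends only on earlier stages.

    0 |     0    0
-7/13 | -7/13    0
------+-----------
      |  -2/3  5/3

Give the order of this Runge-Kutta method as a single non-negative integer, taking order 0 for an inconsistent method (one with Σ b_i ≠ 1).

1

b = (-2/3, 5/3)
c = (0, -7/13)
Σ b_i: (-2/3)·1 + 5/3·1 = 1 ✓
b·c: 5/3·(-7/13) = -35/39 ≠ 1/2 ⇒ order 1.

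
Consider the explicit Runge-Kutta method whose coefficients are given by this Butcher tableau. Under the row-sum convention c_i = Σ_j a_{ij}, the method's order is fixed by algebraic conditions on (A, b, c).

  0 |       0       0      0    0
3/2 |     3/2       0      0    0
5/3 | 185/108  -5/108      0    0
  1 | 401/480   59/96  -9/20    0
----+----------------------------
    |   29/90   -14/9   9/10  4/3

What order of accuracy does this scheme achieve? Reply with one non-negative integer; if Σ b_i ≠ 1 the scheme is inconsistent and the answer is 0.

4

b = (29/90, -14/9, 9/10, 4/3)
c = (0, 3/2, 5/3, 1)
Ac = (0, 0, -5/72, 11/64)
Σ b_i: 29/90·1 + (-14/9)·1 + 9/10·1 + 4/3·1 = 1 ✓
b·c: (-14/9)·3/2 + 9/10·5/3 + 4/3·1 = 1/2 ✓
b·c²: (-14/9)·9/4 + 9/10·25/9 + 4/3·1 = 1/3 ✓
b·Ac: 9/10·(-5/72) + 4/3·11/64 = 1/6 ✓
b·c³: (-14/9)·27/8 + 9/10·125/27 + 4/3·1 = 1/4 ✓
b·(c∘Ac): 9/10·(-25/216) + 4/3·11/64 = 1/8 ✓
b·Ac²: 9/10·(-5/48) + 4/3·17/128 = 1/12 ✓
b·A²c: 4/3·1/32 = 1/24 ✓; 4 stages ⇒ order 4.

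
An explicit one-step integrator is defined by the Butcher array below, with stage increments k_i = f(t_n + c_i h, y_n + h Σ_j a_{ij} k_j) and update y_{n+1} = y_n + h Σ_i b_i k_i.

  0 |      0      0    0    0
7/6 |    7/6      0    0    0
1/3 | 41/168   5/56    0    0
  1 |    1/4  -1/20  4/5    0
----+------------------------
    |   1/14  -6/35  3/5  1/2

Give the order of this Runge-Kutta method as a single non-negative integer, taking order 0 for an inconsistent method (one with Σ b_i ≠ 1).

4

b = (1/14, -6/35, 3/5, 1/2)
c = (0, 7/6, 1/3, 1)
Ac = (0, 0, 5/48, 5/24)
Σ b_i: 1/14·1 + (-6/35)·1 + 3/5·1 + 1/2·1 = 1 ✓
b·c: (-6/35)·7/6 + 3/5·1/3 + 1/2·1 = 1/2 ✓
b·c²: (-6/35)·49/36 + 3/5·1/9 + 1/2·1 = 1/3 ✓
b·Ac: 3/5·5/48 + 1/2·5/24 = 1/6 ✓
b·c³: (-6/35)·343/216 + 3/5·1/27 + 1/2·1 = 1/4 ✓
b·(c∘Ac): 3/5·5/144 + 1/2·5/24 = 1/8 ✓
b·Ac²: 3/5·35/288 + 1/2·1/48 = 1/12 ✓
b·A²c: 1/2·1/12 = 1/24 ✓; 4 stages ⇒ order 4.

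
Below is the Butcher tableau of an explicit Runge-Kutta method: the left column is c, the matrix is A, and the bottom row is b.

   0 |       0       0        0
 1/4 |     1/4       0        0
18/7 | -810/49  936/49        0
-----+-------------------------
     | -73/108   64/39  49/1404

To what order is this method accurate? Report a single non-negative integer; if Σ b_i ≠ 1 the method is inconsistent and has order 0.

3

b = (-73/108, 64/39, 49/1404)
c = (0, 1/4, 18/7)
Ac = (0, 0, 234/49)
Σ b_i: (-73/108)·1 + 64/39·1 + 49/1404·1 = 1 ✓
b·c: 64/39·1/4 + 49/1404·18/7 = 1/2 ✓
b·c²: 64/39·1/16 + 49/1404·324/49 = 1/3 ✓
b·Ac: 49/1404·234/49 = 1/6 ✓; 3 stages ⇒ order 3.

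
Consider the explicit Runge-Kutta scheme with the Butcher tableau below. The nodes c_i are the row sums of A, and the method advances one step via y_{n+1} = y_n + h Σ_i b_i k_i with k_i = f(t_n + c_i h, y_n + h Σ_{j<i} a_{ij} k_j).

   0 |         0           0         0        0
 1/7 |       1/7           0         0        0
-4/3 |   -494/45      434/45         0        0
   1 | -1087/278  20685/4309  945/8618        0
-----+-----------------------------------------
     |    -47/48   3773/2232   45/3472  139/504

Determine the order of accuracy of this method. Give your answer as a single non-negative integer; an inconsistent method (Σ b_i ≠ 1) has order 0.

b = (-47/48, 3773/2232, 45/3472, 139/504)
c = (0, 1/7, -4/3, 1)
Ac = (0, 0, 62/45, 75/139)
Σ b_i: (-47/48)·1 + 3773/2232·1 + 45/3472·1 + 139/504·1 = 1 ✓
b·c: 3773/2232·1/7 + 45/3472·(-4/3) + 139/504·1 = 1/2 ✓
b·c²: 3773/2232·1/49 + 45/3472·16/9 + 139/504·1 = 1/3 ✓
b·Ac: 45/3472·62/45 + 139/504·75/139 = 1/6 ✓
b·c³: 3773/2232·1/343 + 45/3472·(-64/27) + 139/504·1 = 1/4 ✓
b·(c∘Ac): 45/3472·(-248/135) + 139/504·75/139 = 1/8 ✓
b·Ac²: 45/3472·62/315 + 139/504·285/973 = 1/12 ✓
b·A²c: 139/504·21/139 = 1/24 ✓; 4 stages ⇒ order 4.

4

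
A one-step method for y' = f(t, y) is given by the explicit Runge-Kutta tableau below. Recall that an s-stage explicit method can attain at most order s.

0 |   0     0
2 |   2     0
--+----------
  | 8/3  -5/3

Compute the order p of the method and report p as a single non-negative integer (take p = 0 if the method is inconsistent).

1

b = (8/3, -5/3)
c = (0, 2)
Σ b_i: 8/3·1 + (-5/3)·1 = 1 ✓
b·c: (-5/3)·2 = -10/3 ≠ 1/2 ⇒ order 1.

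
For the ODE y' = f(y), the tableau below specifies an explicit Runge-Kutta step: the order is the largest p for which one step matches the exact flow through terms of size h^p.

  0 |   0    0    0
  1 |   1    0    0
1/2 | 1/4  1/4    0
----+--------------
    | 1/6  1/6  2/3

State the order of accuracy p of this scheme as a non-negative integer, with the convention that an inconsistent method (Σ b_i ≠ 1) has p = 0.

3

b = (1/6, 1/6, 2/3)
c = (0, 1, 1/2)
Ac = (0, 0, 1/4)
Σ b_i: 1/6·1 + 1/6·1 + 2/3·1 = 1 ✓
b·c: 1/6·1 + 2/3·1/2 = 1/2 ✓
b·c²: 1/6·1 + 2/3·1/4 = 1/3 ✓
b·Ac: 2/3·1/4 = 1/6 ✓; 3 stages ⇒ order 3.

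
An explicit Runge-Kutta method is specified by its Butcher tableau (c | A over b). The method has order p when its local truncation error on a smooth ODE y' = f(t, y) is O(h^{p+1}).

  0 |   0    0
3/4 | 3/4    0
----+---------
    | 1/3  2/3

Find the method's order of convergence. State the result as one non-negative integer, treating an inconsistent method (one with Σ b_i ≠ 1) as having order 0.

b = (1/3, 2/3)
c = (0, 3/4)
Σ b_i: 1/3·1 + 2/3·1 = 1 ✓
b·c: 2/3·3/4 = 1/2 ✓; 2 stages ⇒ order 2.

2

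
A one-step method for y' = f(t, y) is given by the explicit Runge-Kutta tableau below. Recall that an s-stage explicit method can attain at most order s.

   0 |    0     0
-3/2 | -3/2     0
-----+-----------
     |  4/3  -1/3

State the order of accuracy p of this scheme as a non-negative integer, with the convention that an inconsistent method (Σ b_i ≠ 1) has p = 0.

b = (4/3, -1/3)
c = (0, -3/2)
Σ b_i: 4/3·1 + (-1/3)·1 = 1 ✓
b·c: (-1/3)·(-3/2) = 1/2 ✓; 2 stages ⇒ order 2.

2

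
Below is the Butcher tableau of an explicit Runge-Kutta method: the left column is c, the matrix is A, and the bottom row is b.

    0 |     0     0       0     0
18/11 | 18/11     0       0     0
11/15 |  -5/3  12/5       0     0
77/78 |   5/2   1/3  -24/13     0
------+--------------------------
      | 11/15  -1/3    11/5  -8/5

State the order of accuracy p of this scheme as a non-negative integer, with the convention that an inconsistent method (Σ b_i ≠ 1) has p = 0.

1

b = (11/15, -1/3, 11/5, -8/5)
c = (0, 18/11, 11/15, 77/78)
Ac = (0, 0, 216/55, -578/715)
Σ b_i: 11/15·1 + (-1/3)·1 + 11/5·1 + (-8/5)·1 = 1 ✓
b·c: (-1/3)·18/11 + 11/5·11/15 + (-8/5)·77/78 = -1829/3575 ≠ 1/2 ⇒ order 1.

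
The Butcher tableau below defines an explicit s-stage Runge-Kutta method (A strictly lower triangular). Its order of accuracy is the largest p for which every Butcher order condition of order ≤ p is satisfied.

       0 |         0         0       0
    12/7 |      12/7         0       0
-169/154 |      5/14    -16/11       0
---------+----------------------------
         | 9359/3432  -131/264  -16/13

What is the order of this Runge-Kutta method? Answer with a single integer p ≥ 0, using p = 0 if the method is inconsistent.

b = (9359/3432, -131/264, -16/13)
c = (0, 12/7, -169/154)
Ac = (0, 0, -192/77)
Σ b_i: 9359/3432·1 + (-131/264)·1 + (-16/13)·1 = 1 ✓
b·c: (-131/264)·12/7 + (-16/13)·(-169/154) = 1/2 ✓
b·c²: (-131/264)·144/49 + (-16/13)·28561/23716 = -17434/5929 ≠ 1/3 ⇒ order 2.
b·Ac: (-16/13)·(-192/77) = 3072/1001 ≠ 1/6

2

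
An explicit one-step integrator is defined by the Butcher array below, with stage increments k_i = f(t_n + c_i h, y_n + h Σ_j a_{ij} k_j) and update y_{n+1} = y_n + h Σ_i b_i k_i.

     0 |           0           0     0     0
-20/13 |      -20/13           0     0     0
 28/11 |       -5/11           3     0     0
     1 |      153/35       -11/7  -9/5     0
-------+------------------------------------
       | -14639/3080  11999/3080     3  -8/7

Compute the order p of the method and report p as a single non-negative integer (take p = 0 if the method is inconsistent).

2

b = (-14639/3080, 11999/3080, 3, -8/7)
c = (0, -20/13, 28/11, 1)
Ac = (0, 0, -60/13, -10832/5005)
Σ b_i: (-14639/3080)·1 + 11999/3080·1 + 3·1 + (-8/7)·1 = 1 ✓
b·c: 11999/3080·(-20/13) + 3·28/11 + (-8/7)·1 = 1/2 ✓
b·c²: 11999/3080·400/169 + 3·784/121 + (-8/7)·1 = 23306/847 ≠ 1/3 ⇒ order 2.
b·Ac: 3·(-60/13) + (-8/7)·(-10832/5005) = -398444/35035 ≠ 1/6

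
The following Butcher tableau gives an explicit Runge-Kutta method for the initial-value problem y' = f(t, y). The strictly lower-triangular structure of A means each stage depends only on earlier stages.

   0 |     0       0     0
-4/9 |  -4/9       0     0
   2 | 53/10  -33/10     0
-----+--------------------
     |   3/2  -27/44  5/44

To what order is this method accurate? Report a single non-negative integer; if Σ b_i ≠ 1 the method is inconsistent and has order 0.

b = (3/2, -27/44, 5/44)
c = (0, -4/9, 2)
Ac = (0, 0, 22/15)
Σ b_i: 3/2·1 + (-27/44)·1 + 5/44·1 = 1 ✓
b·c: (-27/44)·(-4/9) + 5/44·2 = 1/2 ✓
b·c²: (-27/44)·16/81 + 5/44·4 = 1/3 ✓
b·Ac: 5/44·22/15 = 1/6 ✓; 3 stages ⇒ order 3.

3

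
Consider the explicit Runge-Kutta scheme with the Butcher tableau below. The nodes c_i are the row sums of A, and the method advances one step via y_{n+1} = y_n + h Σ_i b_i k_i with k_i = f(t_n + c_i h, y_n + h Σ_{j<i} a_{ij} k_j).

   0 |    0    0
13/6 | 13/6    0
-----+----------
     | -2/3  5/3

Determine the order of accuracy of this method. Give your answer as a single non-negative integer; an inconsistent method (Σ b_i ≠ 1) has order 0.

b = (-2/3, 5/3)
c = (0, 13/6)
Σ b_i: (-2/3)·1 + 5/3·1 = 1 ✓
b·c: 5/3·13/6 = 65/18 ≠ 1/2 ⇒ order 1.

1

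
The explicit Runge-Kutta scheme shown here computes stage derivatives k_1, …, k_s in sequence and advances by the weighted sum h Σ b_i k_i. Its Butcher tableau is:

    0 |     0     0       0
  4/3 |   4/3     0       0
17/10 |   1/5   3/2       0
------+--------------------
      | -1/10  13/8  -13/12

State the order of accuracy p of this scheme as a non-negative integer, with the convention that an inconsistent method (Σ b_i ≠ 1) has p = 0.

0

b = (-1/10, 13/8, -13/12)
c = (0, 4/3, 17/10)
Ac = (0, 0, 2)
Σ b_i: (-1/10)·1 + 13/8·1 + (-13/12)·1 = 53/120 ≠ 1 ⇒ order 0.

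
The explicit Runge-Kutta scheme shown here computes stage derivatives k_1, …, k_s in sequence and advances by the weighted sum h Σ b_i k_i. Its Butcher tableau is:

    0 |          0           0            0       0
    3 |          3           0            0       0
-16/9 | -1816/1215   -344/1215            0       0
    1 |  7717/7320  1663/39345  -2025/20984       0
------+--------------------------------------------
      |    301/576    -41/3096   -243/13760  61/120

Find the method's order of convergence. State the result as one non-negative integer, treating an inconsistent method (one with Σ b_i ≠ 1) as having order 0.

b = (301/576, -41/3096, -243/13760, 61/120)
c = (0, 3, -16/9, 1)
Ac = (0, 0, -344/405, 91/305)
Σ b_i: 301/576·1 + (-41/3096)·1 + (-243/13760)·1 + 61/120·1 = 1 ✓
b·c: (-41/3096)·3 + (-243/13760)·(-16/9) + 61/120·1 = 1/2 ✓
b·c²: (-41/3096)·9 + (-243/13760)·256/81 + 61/120·1 = 1/3 ✓
b·Ac: (-243/13760)·(-344/405) + 61/120·91/305 = 1/6 ✓
b·c³: (-41/3096)·27 + (-243/13760)·(-4096/729) + 61/120·1 = 1/4 ✓
b·(c∘Ac): (-243/13760)·5504/3645 + 61/120·91/305 = 1/8 ✓
b·Ac²: (-243/13760)·(-344/135) + 61/120·23/305 = 1/12 ✓
b·A²c: 61/120·5/61 = 1/24 ✓; 4 stages ⇒ order 4.

4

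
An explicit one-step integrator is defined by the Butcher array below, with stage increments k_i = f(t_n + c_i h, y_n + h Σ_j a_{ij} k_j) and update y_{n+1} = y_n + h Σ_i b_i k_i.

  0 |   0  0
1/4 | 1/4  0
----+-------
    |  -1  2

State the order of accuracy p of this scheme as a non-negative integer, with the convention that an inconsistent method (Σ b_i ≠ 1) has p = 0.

b = (-1, 2)
c = (0, 1/4)
Σ b_i: (-1)·1 + 2·1 = 1 ✓
b·c: 2·1/4 = 1/2 ✓; 2 stages ⇒ order 2.

2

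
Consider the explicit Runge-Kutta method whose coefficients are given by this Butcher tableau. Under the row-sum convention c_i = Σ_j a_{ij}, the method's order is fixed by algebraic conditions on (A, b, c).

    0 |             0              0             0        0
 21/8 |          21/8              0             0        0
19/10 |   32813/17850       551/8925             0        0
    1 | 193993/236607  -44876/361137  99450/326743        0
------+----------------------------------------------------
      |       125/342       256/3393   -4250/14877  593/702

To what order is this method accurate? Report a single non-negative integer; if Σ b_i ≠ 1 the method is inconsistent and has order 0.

b = (125/342, 256/3393, -4250/14877, 593/702)
c = (0, 21/8, 19/10, 1)
Ac = (0, 0, 551/3400, 299/1186)
Σ b_i: 125/342·1 + 256/3393·1 + (-4250/14877)·1 + 593/702·1 = 1 ✓
b·c: 256/3393·21/8 + (-4250/14877)·19/10 + 593/702·1 = 1/2 ✓
b·c²: 256/3393·441/64 + (-4250/14877)·361/100 + 593/702·1 = 1/3 ✓
b·Ac: (-4250/14877)·551/3400 + 593/702·299/1186 = 1/6 ✓
b·c³: 256/3393·9261/512 + (-4250/14877)·6859/1000 + 593/702·1 = 1/4 ✓
b·(c∘Ac): (-4250/14877)·10469/34000 + 593/702·299/1186 = 1/8 ✓
b·Ac²: (-4250/14877)·11571/27200 + 593/702·2301/9488 = 1/12 ✓
b·A²c: 593/702·117/2372 = 1/24 ✓; 4 stages ⇒ order 4.

4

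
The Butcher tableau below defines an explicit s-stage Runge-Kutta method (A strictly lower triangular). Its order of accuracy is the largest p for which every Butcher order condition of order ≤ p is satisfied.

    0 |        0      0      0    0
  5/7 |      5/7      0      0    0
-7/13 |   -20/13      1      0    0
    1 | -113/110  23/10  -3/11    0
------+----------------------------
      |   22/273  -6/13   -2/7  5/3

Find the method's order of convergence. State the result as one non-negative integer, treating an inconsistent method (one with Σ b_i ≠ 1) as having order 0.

1

b = (22/273, -6/13, -2/7, 5/3)
c = (0, 5/7, -7/13, 1)
Ac = (0, 0, 5/7, 3583/2002)
Σ b_i: 22/273·1 + (-6/13)·1 + (-2/7)·1 + 5/3·1 = 1 ✓
b·c: (-6/13)·5/7 + (-2/7)·(-7/13) + 5/3·1 = 407/273 ≠ 1/2 ⇒ order 1.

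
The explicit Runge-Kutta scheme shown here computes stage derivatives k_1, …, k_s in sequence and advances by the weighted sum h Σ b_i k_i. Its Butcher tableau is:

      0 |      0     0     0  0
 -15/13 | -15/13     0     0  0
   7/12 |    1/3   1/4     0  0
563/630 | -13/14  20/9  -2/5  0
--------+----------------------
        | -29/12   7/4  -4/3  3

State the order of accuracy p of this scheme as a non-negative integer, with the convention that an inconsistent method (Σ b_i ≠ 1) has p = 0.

b = (-29/12, 7/4, -4/3, 3)
c = (0, -15/13, 7/12, 563/630)
Ac = (0, 0, -15/52, -1091/390)
Σ b_i: (-29/12)·1 + 7/4·1 + (-4/3)·1 + 3·1 = 1 ✓
b·c: 7/4·(-15/13) + (-4/3)·7/12 + 3·563/630 = -1901/16380 ≠ 1/2 ⇒ order 1.

1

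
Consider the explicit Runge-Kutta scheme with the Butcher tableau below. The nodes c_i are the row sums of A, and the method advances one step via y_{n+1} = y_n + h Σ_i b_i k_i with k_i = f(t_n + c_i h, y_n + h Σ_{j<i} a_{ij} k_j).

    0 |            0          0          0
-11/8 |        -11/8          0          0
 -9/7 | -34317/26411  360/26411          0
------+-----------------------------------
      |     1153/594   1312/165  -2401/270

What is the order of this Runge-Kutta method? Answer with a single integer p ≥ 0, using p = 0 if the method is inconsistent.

b = (1153/594, 1312/165, -2401/270)
c = (0, -11/8, -9/7)
Ac = (0, 0, -45/2401)
Σ b_i: 1153/594·1 + 1312/165·1 + (-2401/270)·1 = 1 ✓
b·c: 1312/165·(-11/8) + (-2401/270)·(-9/7) = 1/2 ✓
b·c²: 1312/165·121/64 + (-2401/270)·81/49 = 1/3 ✓
b·Ac: (-2401/270)·(-45/2401) = 1/6 ✓; 3 stages ⇒ order 3.

3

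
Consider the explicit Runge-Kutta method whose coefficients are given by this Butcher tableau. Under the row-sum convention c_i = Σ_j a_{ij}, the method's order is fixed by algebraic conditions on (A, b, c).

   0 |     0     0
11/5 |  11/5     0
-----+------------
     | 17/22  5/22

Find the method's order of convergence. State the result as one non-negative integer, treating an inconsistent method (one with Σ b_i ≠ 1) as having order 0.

b = (17/22, 5/22)
c = (0, 11/5)
Σ b_i: 17/22·1 + 5/22·1 = 1 ✓
b·c: 5/22·11/5 = 1/2 ✓; 2 stages ⇒ order 2.

2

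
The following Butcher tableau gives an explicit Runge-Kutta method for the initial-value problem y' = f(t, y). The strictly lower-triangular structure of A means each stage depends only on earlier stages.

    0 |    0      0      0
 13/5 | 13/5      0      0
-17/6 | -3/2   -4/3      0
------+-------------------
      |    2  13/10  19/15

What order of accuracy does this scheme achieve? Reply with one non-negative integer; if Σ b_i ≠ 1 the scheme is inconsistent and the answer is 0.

b = (2, 13/10, 19/15)
c = (0, 13/5, -17/6)
Ac = (0, 0, -52/15)
Σ b_i: 2·1 + 13/10·1 + 19/15·1 = 137/30 ≠ 1 ⇒ order 0.

0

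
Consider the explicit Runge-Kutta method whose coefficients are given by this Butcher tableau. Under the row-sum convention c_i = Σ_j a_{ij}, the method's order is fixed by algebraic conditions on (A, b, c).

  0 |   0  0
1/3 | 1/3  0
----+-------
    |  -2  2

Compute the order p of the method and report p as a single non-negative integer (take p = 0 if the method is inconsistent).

b = (-2, 2)
c = (0, 1/3)
Σ b_i: (-2)·1 + 2·1 = 0 ≠ 1 ⇒ order 0.

0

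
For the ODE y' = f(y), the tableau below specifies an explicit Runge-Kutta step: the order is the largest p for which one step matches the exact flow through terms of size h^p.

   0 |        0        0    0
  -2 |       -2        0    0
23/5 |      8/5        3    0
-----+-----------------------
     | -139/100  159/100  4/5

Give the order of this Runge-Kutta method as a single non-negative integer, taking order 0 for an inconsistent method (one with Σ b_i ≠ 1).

2

b = (-139/100, 159/100, 4/5)
c = (0, -2, 23/5)
Ac = (0, 0, -6)
Σ b_i: (-139/100)·1 + 159/100·1 + 4/5·1 = 1 ✓
b·c: 159/100·(-2) + 4/5·23/5 = 1/2 ✓
b·c²: 159/100·4 + 4/5·529/25 = 2911/125 ≠ 1/3 ⇒ order 2.
b·Ac: 4/5·(-6) = -24/5 ≠ 1/6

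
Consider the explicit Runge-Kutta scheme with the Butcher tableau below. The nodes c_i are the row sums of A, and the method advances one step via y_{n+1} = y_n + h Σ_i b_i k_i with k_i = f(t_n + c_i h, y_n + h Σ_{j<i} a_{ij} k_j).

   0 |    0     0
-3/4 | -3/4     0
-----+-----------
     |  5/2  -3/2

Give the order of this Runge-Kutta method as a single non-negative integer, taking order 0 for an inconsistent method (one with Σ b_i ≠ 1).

b = (5/2, -3/2)
c = (0, -3/4)
Σ b_i: 5/2·1 + (-3/2)·1 = 1 ✓
b·c: (-3/2)·(-3/4) = 9/8 ≠ 1/2 ⇒ order 1.

1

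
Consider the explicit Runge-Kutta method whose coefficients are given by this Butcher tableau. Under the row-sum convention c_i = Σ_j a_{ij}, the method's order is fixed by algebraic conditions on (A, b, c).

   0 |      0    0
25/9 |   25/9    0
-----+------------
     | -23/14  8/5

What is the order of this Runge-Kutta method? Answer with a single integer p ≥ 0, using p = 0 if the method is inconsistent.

0

b = (-23/14, 8/5)
c = (0, 25/9)
Σ b_i: (-23/14)·1 + 8/5·1 = -3/70 ≠ 1 ⇒ order 0.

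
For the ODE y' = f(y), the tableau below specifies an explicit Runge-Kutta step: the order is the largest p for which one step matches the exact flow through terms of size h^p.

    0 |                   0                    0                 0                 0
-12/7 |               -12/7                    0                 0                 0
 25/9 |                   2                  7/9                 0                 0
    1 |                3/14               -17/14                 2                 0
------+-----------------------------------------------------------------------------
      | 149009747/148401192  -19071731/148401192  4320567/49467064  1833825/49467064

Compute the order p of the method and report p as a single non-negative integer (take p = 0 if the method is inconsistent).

b = (149009747/148401192, -19071731/148401192, 4320567/49467064, 1833825/49467064)
c = (0, -12/7, 25/9, 1)
Ac = (0, 0, -4/3, 3368/441)
Σ b_i: 149009747/148401192·1 + (-19071731/148401192)·1 + 4320567/49467064·1 + 1833825/49467064·1 = 1 ✓
b·c: (-19071731/148401192)·(-12/7) + 4320567/49467064·25/9 + 1833825/49467064·1 = 1/2 ✓
b·c²: (-19071731/148401192)·144/49 + 4320567/49467064·625/81 + 1833825/49467064·1 = 1/3 ✓
b·Ac: 4320567/49467064·(-4/3) + 1833825/49467064·3368/441 = 1/6 ✓
b·c³: (-19071731/148401192)·(-1728/343) + 4320567/49467064·15625/729 + 1833825/49467064·1 = 2987752961/1168659387 ≠ 1/4 ⇒ order 3.
b·(c∘Ac): 4320567/49467064·(-100/27) + 1833825/49467064·3368/441 = -1497625/37100298 ≠ 1/8
b·Ac²: 4320567/49467064·16/7 + 1833825/49467064·329606/27783 = 2989159897/4674637548 ≠ 1/12
b·A²c: 1833825/49467064·(-8/3) = -611275/6183383 ≠ 1/24

3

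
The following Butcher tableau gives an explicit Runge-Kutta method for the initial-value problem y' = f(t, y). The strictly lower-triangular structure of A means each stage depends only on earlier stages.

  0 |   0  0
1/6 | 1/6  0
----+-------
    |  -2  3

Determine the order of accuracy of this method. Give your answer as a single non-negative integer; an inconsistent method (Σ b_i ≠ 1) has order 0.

b = (-2, 3)
c = (0, 1/6)
Σ b_i: (-2)·1 + 3·1 = 1 ✓
b·c: 3·1/6 = 1/2 ✓; 2 stages ⇒ order 2.

2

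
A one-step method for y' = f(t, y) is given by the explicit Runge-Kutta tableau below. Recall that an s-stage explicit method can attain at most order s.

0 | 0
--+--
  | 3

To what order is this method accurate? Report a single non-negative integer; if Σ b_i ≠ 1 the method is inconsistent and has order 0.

b = (3)
c = (0)
Σ b_i: 3·1 = 3 ≠ 1 ⇒ order 0.

0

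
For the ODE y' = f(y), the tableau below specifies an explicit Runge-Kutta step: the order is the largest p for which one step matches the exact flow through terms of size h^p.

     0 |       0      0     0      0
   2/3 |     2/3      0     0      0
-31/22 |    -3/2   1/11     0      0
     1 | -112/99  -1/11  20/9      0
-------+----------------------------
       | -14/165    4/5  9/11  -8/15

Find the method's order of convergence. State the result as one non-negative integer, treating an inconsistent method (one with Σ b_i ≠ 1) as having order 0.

b = (-14/165, 4/5, 9/11, -8/15)
c = (0, 2/3, -31/22, 1)
Ac = (0, 0, 2/33, -316/99)
Σ b_i: (-14/165)·1 + 4/5·1 + 9/11·1 + (-8/15)·1 = 1 ✓
b·c: 4/5·2/3 + 9/11·(-31/22) + (-8/15)·1 = -279/242 ≠ 1/2 ⇒ order 1.

1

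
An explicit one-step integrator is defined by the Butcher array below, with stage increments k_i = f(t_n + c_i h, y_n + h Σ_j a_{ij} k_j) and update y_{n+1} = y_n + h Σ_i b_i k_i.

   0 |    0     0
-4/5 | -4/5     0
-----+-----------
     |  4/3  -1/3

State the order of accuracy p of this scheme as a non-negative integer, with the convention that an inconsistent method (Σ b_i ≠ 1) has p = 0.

1

b = (4/3, -1/3)
c = (0, -4/5)
Σ b_i: 4/3·1 + (-1/3)·1 = 1 ✓
b·c: (-1/3)·(-4/5) = 4/15 ≠ 1/2 ⇒ order 1.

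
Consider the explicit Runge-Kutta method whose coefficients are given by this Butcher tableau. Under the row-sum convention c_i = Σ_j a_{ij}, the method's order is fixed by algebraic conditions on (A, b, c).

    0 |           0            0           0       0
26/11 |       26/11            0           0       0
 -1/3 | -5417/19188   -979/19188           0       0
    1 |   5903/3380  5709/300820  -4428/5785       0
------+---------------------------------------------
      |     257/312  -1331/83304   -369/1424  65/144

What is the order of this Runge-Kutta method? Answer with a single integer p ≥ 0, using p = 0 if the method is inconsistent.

b = (257/312, -1331/83304, -369/1424, 65/144)
c = (0, 26/11, -1/3, 1)
Ac = (0, 0, -89/738, 3/10)
Σ b_i: 257/312·1 + (-1331/83304)·1 + (-369/1424)·1 + 65/144·1 = 1 ✓
b·c: (-1331/83304)·26/11 + (-369/1424)·(-1/3) + 65/144·1 = 1/2 ✓
b·c²: (-1331/83304)·676/121 + (-369/1424)·1/9 + 65/144·1 = 1/3 ✓
b·Ac: (-369/1424)·(-89/738) + 65/144·3/10 = 1/6 ✓
b·c³: (-1331/83304)·17576/1331 + (-369/1424)·(-1/27) + 65/144·1 = 1/4 ✓
b·(c∘Ac): (-369/1424)·89/2214 + 65/144·3/10 = 1/8 ✓
b·Ac²: (-369/1424)·(-1157/4059) + 65/144·3/143 = 1/12 ✓
b·A²c: 65/144·6/65 = 1/24 ✓; 4 stages ⇒ order 4.

4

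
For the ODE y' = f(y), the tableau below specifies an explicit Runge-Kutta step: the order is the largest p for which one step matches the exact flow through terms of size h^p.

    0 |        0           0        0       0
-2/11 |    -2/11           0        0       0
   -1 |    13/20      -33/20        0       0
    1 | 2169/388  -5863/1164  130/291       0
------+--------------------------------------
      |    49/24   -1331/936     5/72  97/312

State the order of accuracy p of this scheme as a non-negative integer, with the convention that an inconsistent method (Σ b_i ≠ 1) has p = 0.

4

b = (49/24, -1331/936, 5/72, 97/312)
c = (0, -2/11, -1, 1)
Ac = (0, 0, 3/10, 91/194)
Σ b_i: 49/24·1 + (-1331/936)·1 + 5/72·1 + 97/312·1 = 1 ✓
b·c: (-1331/936)·(-2/11) + 5/72·(-1) + 97/312·1 = 1/2 ✓
b·c²: (-1331/936)·4/121 + 5/72·1 + 97/312·1 = 1/3 ✓
b·Ac: 5/72·3/10 + 97/312·91/194 = 1/6 ✓
b·c³: (-1331/936)·(-8/1331) + 5/72·(-1) + 97/312·1 = 1/4 ✓
b·(c∘Ac): 5/72·(-3/10) + 97/312·91/194 = 1/8 ✓
b·Ac²: 5/72·(-3/55) + 97/312·299/1067 = 1/12 ✓
b·A²c: 97/312·13/97 = 1/24 ✓; 4 stages ⇒ order 4.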